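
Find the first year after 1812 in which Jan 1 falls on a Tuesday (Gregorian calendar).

1822

Jan 1 advances by 2 weekdays after a leap year and by 1 after a common year.
1812: Jan 1 is Wednesday (leap).
1813: Friday
1814: Saturday
1815: Sunday
1816: Monday (leap)
1817: Wednesday
1818: Thursday
1819: Friday
1820: Saturday (leap)
1821: Monday
1822: Tuesday
1822 begins on a Tuesday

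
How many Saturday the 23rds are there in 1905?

Check the 23rd of each month of 1905: Jan 23: Mon, Feb 23: Thu, Mar 23: Thu, Apr 23: Sun, May 23: Tue, Jun 23: Fri, Jul 23: Sun, Aug 23: Wed, Sep 23: Sat, Oct 23: Mon, Nov 23: Thu, Dec 23: Sat.
Saturday occurs in September, December — 2 months.

2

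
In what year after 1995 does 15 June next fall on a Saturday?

From one year to the next, a fixed date's weekday advances by 1, or by 2 when a Feb 29 lies between the two dates.
1995: June 15 is Thursday.
1996: Saturday (+2)
15 June falls on a Saturday in 1996.

1996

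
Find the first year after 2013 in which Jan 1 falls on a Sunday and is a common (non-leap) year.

2017

Jan 1 advances by 2 weekdays after a leap year and by 1 after a common year.
2013: Jan 1 is Tuesday.
2014: Wednesday
2015: Thursday
2016: Friday (leap)
2017: Sunday
2017 begins on a Sunday and is a common year.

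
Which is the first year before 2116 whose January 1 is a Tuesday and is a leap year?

2104

Jan 1 advances by 2 weekdays after a leap year and by 1 after a common year.
2116: Jan 1 is Wednesday (leap).
2115: Tuesday
2114: Monday
2113: Sunday
2112: Friday (leap)
2111: Thursday
2110: Wednesday
2109: Tuesday
2108: Sunday (leap)
2107: Saturday
2106: Friday
2105: Thursday
2104: Tuesday (leap)
2104 begins on a Tuesday and is a leap year.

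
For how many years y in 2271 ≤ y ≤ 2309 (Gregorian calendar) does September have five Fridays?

11

September has 30 days; it has five Fridays when Friday falls among the first (month-length − 28) days — i.e. when September 1 is one of Friday/Thursday.
September 1 by year: 2271:Fri✓ 2272:Sun 2273:Mon 2274:Tue 2275:Wed 2276:Fri✓ 2277:Sat 2278:Sun 2279:Mon 2280:Wed 2281:Thu✓ 2282:Fri✓ 2283:Sat 2284:Mon 2285:Tue …(9 more)… 2295:Sun 2296:Tue 2297:Wed 2298:Thu✓ 2299:Fri✓ 2300:Sat 2301:Sun 2302:Mon 2303:Tue 2304:Thu✓ 2305:Fri✓ 2306:Sat 2307:Sun 2308:Tue 2309:Wed
Years with five Fridays: 2271, 2276, 2281, 2282, 2287, 2292, 2293, 2298, 2299, 2304, 2305 → 11.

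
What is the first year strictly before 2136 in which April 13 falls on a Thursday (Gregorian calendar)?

From one year to the next, a fixed date's weekday advances by 1, or by 2 when a Feb 29 lies between the two dates.
2136: April 13 is Friday.
2135: Wednesday (−2)
2134: Tuesday (−1)
2133: Monday (−1)
2132: Sunday (−1)
2131: Friday (−2)
2130: Thursday (−1)
April 13 falls on a Thursday in 2130.

2130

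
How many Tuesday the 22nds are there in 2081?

2

Check the 22nd of each month of 2081: Jan 22: Wed, Feb 22: Sat, Mar 22: Sat, Apr 22: Tue, May 22: Thu, Jun 22: Sun, Jul 22: Tue, Aug 22: Fri, Sep 22: Mon, Oct 22: Wed, Nov 22: Sat, Dec 22: Mon.
Tuesday occurs in April, July — 2 months.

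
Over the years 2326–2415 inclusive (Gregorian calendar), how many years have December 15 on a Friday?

12

Track December 15's weekday year by year (advancing +1, or +2 across a Feb 29):
  2326: Wed  2327: Thu (+1)  2328: Sat (+2)  2329: Sun (+1)  2330: Mon (+1)
  2331: Tue (+1)  2332: Thu (+2)  2333: Fri (+1) ✓  2334: Sat (+1)  2335: Sun (+1)
  2336: Tue (+2)  2337: Wed (+1)  2338: Thu (+1)  2339: Fri (+1) ✓  … (62 more years) …
  2402: Sun (+1)  2403: Mon (+1)  2404: Wed (+2)  2405: Thu (+1)  2406: Fri (+1) ✓
  2407: Sat (+1)  2408: Mon (+2)  2409: Tue (+1)  2410: Wed (+1)  2411: Thu (+1)
  2412: Sat (+2)  2413: Sun (+1)  2414: Mon (+1)  2415: Tue (+1)
Friday years: 2333, 2339, 2344, 2350, 2361, 2367, 2372, 2378, 2389, 2395, 2400, 2406 — 12 in total.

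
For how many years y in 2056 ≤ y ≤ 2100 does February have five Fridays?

February has 28 days (29 in leap years); it has five Fridays when Friday falls among the first (month-length − 28) days — i.e. when February 1 is Friday in a leap year (never in a common year).
February 1 by year: 2056:Tue 2057:Thu 2058:Fri 2059:Sat 2060:Sun 2061:Tue 2062:Wed 2063:Thu 2064:Fri✓ 2065:Sun 2066:Mon 2067:Tue 2068:Wed 2069:Fri 2070:Sat …(15 more)… 2086:Fri 2087:Sat 2088:Sun 2089:Tue 2090:Wed 2091:Thu 2092:Fri✓ 2093:Sun 2094:Mon 2095:Tue 2096:Wed 2097:Fri 2098:Sat 2099:Sun 2100:Mon
Years with five Fridays: 2064, 2092 → 2.

2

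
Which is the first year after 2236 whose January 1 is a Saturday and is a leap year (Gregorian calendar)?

Jan 1 advances by 2 weekdays after a leap year and by 1 after a common year.
2236: Jan 1 is Friday (leap).
2237: Sunday
2238: Monday
2239: Tuesday
2240: Wednesday (leap)
2241: Friday
2242: Saturday
2243: Sunday
2244: Monday (leap)
2245: Wednesday
2246: Thursday
2247: Friday
2248: Saturday (leap)
2248 begins on a Saturday and is a leap year.

2248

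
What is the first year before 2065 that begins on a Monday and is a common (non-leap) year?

Jan 1 advances by 2 weekdays after a leap year and by 1 after a common year.
2065: Jan 1 is Thursday.
2064: Tuesday (leap)
2063: Monday
2063 begins on a Monday and is a common year.

2063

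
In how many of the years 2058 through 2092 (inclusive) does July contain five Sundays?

July has 31 days; it has five Sundays when Sunday falls among the first (month-length − 28) days — i.e. when July 1 is one of Sunday/Saturday/Friday.
July 1 by year: 2058:Mon 2059:Tue 2060:Thu 2061:Fri✓ 2062:Sat✓ 2063:Sun✓ 2064:Tue 2065:Wed 2066:Thu 2067:Fri✓ 2068:Sun✓ 2069:Mon 2070:Tue 2071:Wed 2072:Fri✓ …(5 more)… 2078:Fri✓ 2079:Sat✓ 2080:Mon 2081:Tue 2082:Wed 2083:Thu 2084:Sat✓ 2085:Sun✓ 2086:Mon 2087:Tue 2088:Thu 2089:Fri✓ 2090:Sat✓ 2091:Sun✓ 2092:Tue
Years with five Sundays: 2061, 2062, 2063, 2067, 2068, 2072, 2073, 2074, 2078, 2079, 2084, 2085, 2089, 2090, 2091 → 15.

15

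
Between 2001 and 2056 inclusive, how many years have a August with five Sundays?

24

August has 31 days; it has five Sundays when Sunday falls among the first (month-length − 28) days — i.e. when August 1 is one of Sunday/Saturday/Friday.
August 1 by year: 2001:Wed 2002:Thu 2003:Fri✓ 2004:Sun✓ 2005:Mon 2006:Tue 2007:Wed 2008:Fri✓ 2009:Sat✓ 2010:Sun✓ 2011:Mon 2012:Wed 2013:Thu 2014:Fri✓ 2015:Sat✓ …(26 more)… 2042:Fri✓ 2043:Sat✓ 2044:Mon 2045:Tue 2046:Wed 2047:Thu 2048:Sat✓ 2049:Sun✓ 2050:Mon 2051:Tue 2052:Thu 2053:Fri✓ 2054:Sat✓ 2055:Sun✓ 2056:Tue
Years with five Sundays: 2003, 2004, 2008, 2009, 2010, 2014, 2015, 2020, 2021, 2025, 2026, 2027, 2031, 2032, 2036, 2037, 2038, 2042, 2043, 2048, 2049, 2053, 2054, 2055 → 24.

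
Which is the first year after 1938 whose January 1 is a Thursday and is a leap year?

1948

Jan 1 advances by 2 weekdays after a leap year and by 1 after a common year.
1938: Jan 1 is Saturday.
1939: Sunday
1940: Monday (leap)
1941: Wednesday
1942: Thursday
1943: Friday
1944: Saturday (leap)
1945: Monday
1946: Tuesday
1947: Wednesday
1948: Thursday (leap)
1948 begins on a Thursday and is a leap year.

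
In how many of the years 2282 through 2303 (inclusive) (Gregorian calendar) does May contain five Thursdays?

10

May has 31 days; it has five Thursdays when Thursday falls among the first (month-length − 28) days — i.e. when May 1 is one of Thursday/Wednesday/Tuesday.
May 1 by year: 2282:Mon 2283:Tue✓ 2284:Thu✓ 2285:Fri 2286:Sat 2287:Sun 2288:Tue✓ 2289:Wed✓ 2290:Thu✓ 2291:Fri 2292:Sun 2293:Mon 2294:Tue✓ 2295:Wed✓ 2296:Fri 2297:Sat 2298:Sun 2299:Mon 2300:Tue✓ 2301:Wed✓ 2302:Thu✓ 2303:Fri
Years with five Thursdays: 2283, 2284, 2288, 2289, 2290, 2294, 2295, 2300, 2301, 2302 → 10.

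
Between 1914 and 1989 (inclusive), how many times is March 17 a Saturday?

11

Track March 17's weekday year by year (advancing +1, or +2 across a Feb 29):
  1914: Tue  1915: Wed (+1)  1916: Fri (+2)  1917: Sat (+1) ✓  1918: Sun (+1)
  1919: Mon (+1)  1920: Wed (+2)  1921: Thu (+1)  1922: Fri (+1)  1923: Sat (+1) ✓
  1924: Mon (+2)  1925: Tue (+1)  1926: Wed (+1)  1927: Thu (+1)  … (48 more years) …
  1976: Wed (+2)  1977: Thu (+1)  1978: Fri (+1)  1979: Sat (+1) ✓  1980: Mon (+2)
  1981: Tue (+1)  1982: Wed (+1)  1983: Thu (+1)  1984: Sat (+2) ✓  1985: Sun (+1)
  1986: Mon (+1)  1987: Tue (+1)  1988: Thu (+2)  1989: Fri (+1)
Saturday years: 1917, 1923, 1928, 1934, 1945, 1951, 1956, 1962, 1973, 1979, 1984 — 11 in total.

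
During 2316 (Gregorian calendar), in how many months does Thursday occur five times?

4

A month of length L has five Thursdays iff its first Thursday is on day ≤ L−28 (so day 1–3 in a 31-day month, 1–2 in a 30-day month, day 1 in a leap February).
Checking each month of 2316: Jan starts Sat (31d); Feb starts Tue (29d); Mar starts Wed (31d) ✓; Apr starts Sat (30d); May starts Mon (31d); Jun starts Thu (30d) ✓; Jul starts Sat (31d); Aug starts Tue (31d) ✓; Sep starts Fri (30d); Oct starts Sun (31d); Nov starts Wed (30d) ✓; Dec starts Fri (31d).
Five-Thursday months: March, June, August, November → 4.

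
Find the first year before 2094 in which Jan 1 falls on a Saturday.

2089

Jan 1 advances by 2 weekdays after a leap year and by 1 after a common year.
2094: Jan 1 is Friday.
2093: Thursday
2092: Tuesday (leap)
2091: Monday
2090: Sunday
2089: Saturday
2089 begins on a Saturday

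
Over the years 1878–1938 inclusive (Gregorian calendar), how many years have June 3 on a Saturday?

Track June 3's weekday year by year (advancing +1, or +2 across a Feb 29):
  1878: Mon  1879: Tue (+1)  1880: Thu (+2)  1881: Fri (+1)  1882: Sat (+1) ✓
  1883: Sun (+1)  1884: Tue (+2)  1885: Wed (+1)  1886: Thu (+1)  1887: Fri (+1)
  1888: Sun (+2)  1889: Mon (+1)  1890: Tue (+1)  1891: Wed (+1)  … (33 more years) …
  1925: Wed (+1)  1926: Thu (+1)  1927: Fri (+1)  1928: Sun (+2)  1929: Mon (+1)
  1930: Tue (+1)  1931: Wed (+1)  1932: Fri (+2)  1933: Sat (+1) ✓  1934: Sun (+1)
  1935: Mon (+1)  1936: Wed (+2)  1937: Thu (+1)  1938: Fri (+1)
Saturday years: 1882, 1893, 1899, 1905, 1911, 1916, 1922, 1933 — 8 in total.

8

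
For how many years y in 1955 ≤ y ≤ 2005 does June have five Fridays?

June has 30 days; it has five Fridays when Friday falls among the first (month-length − 28) days — i.e. when June 1 is one of Friday/Thursday.
June 1 by year: 1955:Wed 1956:Fri✓ 1957:Sat 1958:Sun 1959:Mon 1960:Wed 1961:Thu✓ 1962:Fri✓ 1963:Sat 1964:Mon 1965:Tue 1966:Wed 1967:Thu✓ 1968:Sat 1969:Sun …(21 more)… 1991:Sat 1992:Mon 1993:Tue 1994:Wed 1995:Thu✓ 1996:Sat 1997:Sun 1998:Mon 1999:Tue 2000:Thu✓ 2001:Fri✓ 2002:Sat 2003:Sun 2004:Tue 2005:Wed
Years with five Fridays: 1956, 1961, 1962, 1967, 1972, 1973, 1978, 1979, 1984, 1989, 1990, 1995, 2000, 2001 → 14.

14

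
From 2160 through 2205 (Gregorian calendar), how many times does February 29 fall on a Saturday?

1

Leap years in 2160–2205: 11 of them.
Feb 29 weekday advances by 5 (mod 7) from one leap year to the next four years later (or differs when a century non-leap intervenes).
Leap-day weekdays: 2160:Fri 2164:Wed 2168:Mon 2172:Sat✓ 2176:Thu 2180:Tue 2184:Sun 2188:Fri 2192:Wed 2196:Mon 2204:Wed
Saturday: 2172 → 1.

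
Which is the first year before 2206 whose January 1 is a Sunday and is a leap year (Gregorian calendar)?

Jan 1 advances by 2 weekdays after a leap year and by 1 after a common year.
2206: Jan 1 is Wednesday.
2205: Tuesday
2204: Sunday (leap)
2204 begins on a Sunday and is a leap year.

2204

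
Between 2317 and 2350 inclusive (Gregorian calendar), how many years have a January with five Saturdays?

14

January has 31 days; it has five Saturdays when Saturday falls among the first (month-length − 28) days — i.e. when January 1 is one of Saturday/Friday/Thursday.
January 1 by year: 2317:Mon 2318:Tue 2319:Wed 2320:Thu✓ 2321:Sat✓ 2322:Sun 2323:Mon 2324:Tue 2325:Thu✓ 2326:Fri✓ 2327:Sat✓ 2328:Sun 2329:Tue 2330:Wed 2331:Thu✓ …(4 more)… 2336:Wed 2337:Fri✓ 2338:Sat✓ 2339:Sun 2340:Mon 2341:Wed 2342:Thu✓ 2343:Fri✓ 2344:Sat✓ 2345:Mon 2346:Tue 2347:Wed 2348:Thu✓ 2349:Sat✓ 2350:Sun
Years with five Saturdays: 2320, 2321, 2325, 2326, 2327, 2331, 2332, 2337, 2338, 2342, 2343, 2344, 2348, 2349 → 14.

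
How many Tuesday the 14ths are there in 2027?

Check the 14th of each month of 2027: Jan 14: Thu, Feb 14: Sun, Mar 14: Sun, Apr 14: Wed, May 14: Fri, Jun 14: Mon, Jul 14: Wed, Aug 14: Sat, Sep 14: Tue, Oct 14: Thu, Nov 14: Sun, Dec 14: Tue.
Tuesday occurs in September, December — 2 months.

2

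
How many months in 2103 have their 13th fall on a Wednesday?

1

Check the 13th of each month of 2103: Jan 13: Sat, Feb 13: Tue, Mar 13: Tue, Apr 13: Fri, May 13: Sun, Jun 13: Wed, Jul 13: Fri, Aug 13: Mon, Sep 13: Thu, Oct 13: Sat, Nov 13: Tue, Dec 13: Thu.
Wednesday occurs in June — 1 month.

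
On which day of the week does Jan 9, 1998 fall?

Friday

January 1, 1998 is a Thursday.
January 9 is day 9 of the year, i.e. 8 days after Jan 1.
8 mod 7 = 1, so advance 1 weekday from Thursday: Friday.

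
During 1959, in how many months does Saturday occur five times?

A month of length L has five Saturdays iff its first Saturday is on day ≤ L−28 (so day 1–3 in a 31-day month, 1–2 in a 30-day month, day 1 in a leap February).
Checking each month of 1959: Jan starts Thu (31d) ✓; Feb starts Sun (28d); Mar starts Sun (31d); Apr starts Wed (30d); May starts Fri (31d) ✓; Jun starts Mon (30d); Jul starts Wed (31d); Aug starts Sat (31d) ✓; Sep starts Tue (30d); Oct starts Thu (31d) ✓; Nov starts Sun (30d); Dec starts Tue (31d).
Five-Saturday months: January, May, August, October → 4.

4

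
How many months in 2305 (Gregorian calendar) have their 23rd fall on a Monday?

Check the 23rd of each month of 2305: Jan 23: Mon, Feb 23: Thu, Mar 23: Thu, Apr 23: Sun, May 23: Tue, Jun 23: Fri, Jul 23: Sun, Aug 23: Wed, Sep 23: Sat, Oct 23: Mon, Nov 23: Thu, Dec 23: Sat.
Monday occurs in January, October — 2 months.

2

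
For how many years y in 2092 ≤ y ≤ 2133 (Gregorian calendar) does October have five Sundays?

October has 31 days; it has five Sundays when Sunday falls among the first (month-length − 28) days — i.e. when October 1 is one of Sunday/Saturday/Friday.
October 1 by year: 2092:Wed 2093:Thu 2094:Fri✓ 2095:Sat✓ 2096:Mon 2097:Tue 2098:Wed 2099:Thu 2100:Fri✓ 2101:Sat✓ 2102:Sun✓ 2103:Mon 2104:Wed 2105:Thu 2106:Fri✓ …(12 more)… 2119:Sun✓ 2120:Tue 2121:Wed 2122:Thu 2123:Fri✓ 2124:Sun✓ 2125:Mon 2126:Tue 2127:Wed 2128:Fri✓ 2129:Sat✓ 2130:Sun✓ 2131:Mon 2132:Wed 2133:Thu
Years with five Sundays: 2094, 2095, 2100, 2101, 2102, 2106, 2107, 2112, 2113, 2117, 2118, 2119, 2123, 2124, 2128, 2129, 2130 → 17.

17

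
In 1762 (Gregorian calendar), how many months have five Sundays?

A month of length L has five Sundays iff its first Sunday is on day ≤ L−28 (so day 1–3 in a 31-day month, 1–2 in a 30-day month, day 1 in a leap February).
Checking each month of 1762: Jan starts Fri (31d) ✓; Feb starts Mon (28d); Mar starts Mon (31d); Apr starts Thu (30d); May starts Sat (31d) ✓; Jun starts Tue (30d); Jul starts Thu (31d); Aug starts Sun (31d) ✓; Sep starts Wed (30d); Oct starts Fri (31d) ✓; Nov starts Mon (30d); Dec starts Wed (31d).
Five-Sunday months: January, May, August, October → 4.

4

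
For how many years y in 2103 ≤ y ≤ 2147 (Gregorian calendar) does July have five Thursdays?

19

July has 31 days; it has five Thursdays when Thursday falls among the first (month-length − 28) days — i.e. when July 1 is one of Thursday/Wednesday/Tuesday.
July 1 by year: 2103:Sun 2104:Tue✓ 2105:Wed✓ 2106:Thu✓ 2107:Fri 2108:Sun 2109:Mon 2110:Tue✓ 2111:Wed✓ 2112:Fri 2113:Sat 2114:Sun 2115:Mon 2116:Wed✓ 2117:Thu✓ …(15 more)… 2133:Wed✓ 2134:Thu✓ 2135:Fri 2136:Sun 2137:Mon 2138:Tue✓ 2139:Wed✓ 2140:Fri 2141:Sat 2142:Sun 2143:Mon 2144:Wed✓ 2145:Thu✓ 2146:Fri 2147:Sat
Years with five Thursdays: 2104, 2105, 2106, 2110, 2111, 2116, 2117, 2121, 2122, 2123, 2127, 2128, 2132, 2133, 2134, 2138, 2139, 2144, 2145 → 19.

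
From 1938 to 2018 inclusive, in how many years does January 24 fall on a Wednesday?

Track January 24's weekday year by year (advancing +1, or +2 across a Feb 29):
  1938: Mon  1939: Tue (+1)  1940: Wed (+1) ✓  1941: Fri (+2)  1942: Sat (+1)
  1943: Sun (+1)  1944: Mon (+1)  1945: Wed (+2) ✓  1946: Thu (+1)  1947: Fri (+1)
  1948: Sat (+1)  1949: Mon (+2)  1950: Tue (+1)  1951: Wed (+1) ✓  … (53 more years) …
  2005: Mon (+2)  2006: Tue (+1)  2007: Wed (+1) ✓  2008: Thu (+1)  2009: Sat (+2)
  2010: Sun (+1)  2011: Mon (+1)  2012: Tue (+1)  2013: Thu (+2)  2014: Fri (+1)
  2015: Sat (+1)  2016: Sun (+1)  2017: Tue (+2)  2018: Wed (+1) ✓
Wednesday years: 1940, 1945, 1951, 1962, 1968, 1973, 1979, 1990, 1996, 2001, 2007, 2018 — 12 in total.

12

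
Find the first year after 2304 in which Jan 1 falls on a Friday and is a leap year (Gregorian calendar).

Jan 1 advances by 2 weekdays after a leap year and by 1 after a common year.
2304: Jan 1 is Friday (leap).
2305: Sunday
2306: Monday
2307: Tuesday
2308: Wednesday (leap)
2309: Friday
2310: Saturday
2311: Sunday
2312: Monday (leap)
2313: Wednesday
2314: Thursday
2315: Friday
2316: Saturday (leap)
2317: Monday
2318: Tuesday
2319: Wednesday
2320: Thursday (leap)
2321: Saturday
2322: Sunday
2323: Monday
2324: Tuesday (leap)
2325: Thursday
2326: Friday
2327: Saturday
2328: Sunday (leap)
2329: Tuesday
2330: Wednesday
2331: Thursday
2332: Friday (leap)
2332 begins on a Friday and is a leap year.

2332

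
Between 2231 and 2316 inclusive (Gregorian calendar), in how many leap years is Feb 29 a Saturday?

Leap years in 2231–2316: 21 of them.
Feb 29 weekday advances by 5 (mod 7) from one leap year to the next four years later (or differs when a century non-leap intervenes).
Leap-day weekdays: 2232:Wed 2236:Mon 2240:Sat✓ 2244:Thu 2248:Tue 2252:Sun 2256:Fri 2260:Wed 2264:Mon 2268:Sat✓ 2272:Thu 2276:Tue 2280:Sun 2284:Fri 2288:Wed 2292:Mon 2296:Sat✓ 2304:Mon 2308:Sat✓ 2312:Thu 2316:Tue
Saturday: 2240, 2268, 2296, 2308 → 4.

4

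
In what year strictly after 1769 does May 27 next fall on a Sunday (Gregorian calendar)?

1770

From one year to the next, a fixed date's weekday advances by 1, or by 2 when a Feb 29 lies between the two dates.
1769: May 27 is Saturday.
1770: Sunday (+1)
May 27 falls on a Sunday in 1770.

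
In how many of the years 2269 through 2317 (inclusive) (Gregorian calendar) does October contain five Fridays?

October has 31 days; it has five Fridays when Friday falls among the first (month-length − 28) days — i.e. when October 1 is one of Friday/Thursday/Wednesday.
October 1 by year: 2269:Fri✓ 2270:Sat 2271:Sun 2272:Tue 2273:Wed✓ 2274:Thu✓ 2275:Fri✓ 2276:Sun 2277:Mon 2278:Tue 2279:Wed✓ 2280:Fri✓ 2281:Sat 2282:Sun 2283:Mon …(19 more)… 2303:Thu✓ 2304:Sat 2305:Sun 2306:Mon 2307:Tue 2308:Thu✓ 2309:Fri✓ 2310:Sat 2311:Sun 2312:Tue 2313:Wed✓ 2314:Thu✓ 2315:Fri✓ 2316:Sun 2317:Mon
Years with five Fridays: 2269, 2273, 2274, 2275, 2279, 2280, 2284, 2285, 2286, 2290, 2291, 2296, 2297, 2302, 2303, 2308, 2309, 2313, 2314, 2315 → 20.

20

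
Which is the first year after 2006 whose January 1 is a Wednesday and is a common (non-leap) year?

Jan 1 advances by 2 weekdays after a leap year and by 1 after a common year.
2006: Jan 1 is Sunday.
2007: Monday
2008: Tuesday (leap)
2009: Thursday
2010: Friday
2011: Saturday
2012: Sunday (leap)
2013: Tuesday
2014: Wednesday
2014 begins on a Wednesday and is a common year.

2014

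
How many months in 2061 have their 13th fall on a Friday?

1

Check the 13th of each month of 2061: Jan 13: Thu, Feb 13: Sun, Mar 13: Sun, Apr 13: Wed, May 13: Fri, Jun 13: Mon, Jul 13: Wed, Aug 13: Sat, Sep 13: Tue, Oct 13: Thu, Nov 13: Sun, Dec 13: Tue.
Friday occurs in May — 1 month.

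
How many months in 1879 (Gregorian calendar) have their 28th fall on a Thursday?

Check the 28th of each month of 1879: Jan 28: Tue, Feb 28: Fri, Mar 28: Fri, Apr 28: Mon, May 28: Wed, Jun 28: Sat, Jul 28: Mon, Aug 28: Thu, Sep 28: Sun, Oct 28: Tue, Nov 28: Fri, Dec 28: Sun.
Thursday occurs in August — 1 month.

1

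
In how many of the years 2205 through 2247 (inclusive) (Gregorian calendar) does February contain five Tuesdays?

1

February has 28 days (29 in leap years); it has five Tuesdays when Tuesday falls among the first (month-length − 28) days — i.e. when February 1 is Tuesday in a leap year (never in a common year).
February 1 by year: 2205:Fri 2206:Sat 2207:Sun 2208:Mon 2209:Wed 2210:Thu 2211:Fri 2212:Sat 2213:Mon 2214:Tue 2215:Wed 2216:Thu 2217:Sat 2218:Sun 2219:Mon …(13 more)… 2233:Fri 2234:Sat 2235:Sun 2236:Mon 2237:Wed 2238:Thu 2239:Fri 2240:Sat 2241:Mon 2242:Tue 2243:Wed 2244:Thu 2245:Sat 2246:Sun 2247:Mon
Years with five Tuesdays: 2220 → 1.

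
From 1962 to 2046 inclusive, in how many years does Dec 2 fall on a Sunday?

Track Dec 2's weekday year by year (advancing +1, or +2 across a Feb 29):
  1962: Sun ✓  1963: Mon (+1)  1964: Wed (+2)  1965: Thu (+1)  1966: Fri (+1)
  1967: Sat (+1)  1968: Mon (+2)  1969: Tue (+1)  1970: Wed (+1)  1971: Thu (+1)
  1972: Sat (+2)  1973: Sun (+1) ✓  1974: Mon (+1)  1975: Tue (+1)  … (57 more years) …
  2033: Fri (+1)  2034: Sat (+1)  2035: Sun (+1) ✓  2036: Tue (+2)  2037: Wed (+1)
  2038: Thu (+1)  2039: Fri (+1)  2040: Sun (+2) ✓  2041: Mon (+1)  2042: Tue (+1)
  2043: Wed (+1)  2044: Fri (+2)  2045: Sat (+1)  2046: Sun (+1) ✓
Sunday years: 1962, 1973, 1979, 1984, 1990, 2001, 2007, 2012, 2018, 2029, 2035, 2040, 2046 — 13 in total.

13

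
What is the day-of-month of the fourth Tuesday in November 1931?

November 1, 1931 is a Sunday, so the first Tuesday is the 3rd.
The fourth Tuesday is 3 + 21 = 24.

24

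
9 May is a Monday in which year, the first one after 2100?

From one year to the next, a fixed date's weekday advances by 1, or by 2 when a Feb 29 lies between the two dates.
2100: May 9 is Sunday.
2101: Monday (+1)
9 May falls on a Monday in 2101.

2101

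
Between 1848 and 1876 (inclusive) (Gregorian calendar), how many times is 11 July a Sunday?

Track 11 July's weekday year by year (advancing +1, or +2 across a Feb 29):
  1848: Tue  1849: Wed (+1)  1850: Thu (+1)  1851: Fri (+1)  1852: Sun (+2) ✓
  1853: Mon (+1)  1854: Tue (+1)  1855: Wed (+1)  1856: Fri (+2)  1857: Sat (+1)
  1858: Sun (+1) ✓  1859: Mon (+1)  1860: Wed (+2)  1861: Thu (+1)  1862: Fri (+1)
  1863: Sat (+1)  1864: Mon (+2)  1865: Tue (+1)  1866: Wed (+1)  1867: Thu (+1)
  1868: Sat (+2)  1869: Sun (+1) ✓  1870: Mon (+1)  1871: Tue (+1)  1872: Thu (+2)
  1873: Fri (+1)  1874: Sat (+1)  1875: Sun (+1) ✓  1876: Tue (+2)
Sunday years: 1852, 1858, 1869, 1875 — 4 in total.

4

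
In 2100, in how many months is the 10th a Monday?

Check the 10th of each month of 2100: Jan 10: Sun, Feb 10: Wed, Mar 10: Wed, Apr 10: Sat, May 10: Mon, Jun 10: Thu, Jul 10: Sat, Aug 10: Tue, Sep 10: Fri, Oct 10: Sun, Nov 10: Wed, Dec 10: Fri.
Monday occurs in May — 1 month.

1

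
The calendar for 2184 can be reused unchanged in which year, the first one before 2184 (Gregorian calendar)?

2156

Two years share a calendar iff Jan 1 falls on the same weekday and both are leap or both are common. 2184: Jan 1 is Thursday, leap year.
2183: Jan 1 Wednesday, common
2182: Jan 1 Tuesday, common
2181: Jan 1 Monday, common
2180: Jan 1 Saturday, leap
2179: Jan 1 Friday, common
2178: Jan 1 Thursday, common
2177: Jan 1 Wednesday, common
2176: Jan 1 Monday, leap
2175: Jan 1 Sunday, common
2174: Jan 1 Saturday, common
2173: Jan 1 Friday, common
2172: Jan 1 Wednesday, leap
2171: Jan 1 Tuesday, common
2170: Jan 1 Monday, common
2169: Jan 1 Sunday, common
2168: Jan 1 Friday, leap
2167: Jan 1 Thursday, common
2166: Jan 1 Wednesday, common
2165: Jan 1 Tuesday, common
2164: Jan 1 Sunday, leap
2163: Jan 1 Saturday, common
2162: Jan 1 Friday, common
2161: Jan 1 Thursday, common
2160: Jan 1 Tuesday, leap
2159: Jan 1 Monday, common
2158: Jan 1 Sunday, common
2157: Jan 1 Saturday, common
2156: Jan 1 Thursday, leap
2156 matches on both conditions.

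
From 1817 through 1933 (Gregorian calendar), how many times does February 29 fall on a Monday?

Leap years in 1817–1933: 28 of them.
Feb 29 weekday advances by 5 (mod 7) from one leap year to the next four years later (or differs when a century non-leap intervenes).
Leap-day weekdays: 1820:Tue 1824:Sun 1828:Fri 1832:Wed 1836:Mon✓ 1840:Sat 1844:Thu 1848:Tue 1852:Sun 1856:Fri 1860:Wed 1864:Mon✓ 1868:Sat 1872:Thu 1876:Tue 1880:Sun 1884:Fri 1888:Wed 1892:Mon✓ 1896:Sat 1904:Mon✓ 1908:Sat 1912:Thu 1916:Tue 1920:Sun 1924:Fri 1928:Wed 1932:Mon✓
Monday: 1836, 1864, 1892, 1904, 1932 → 5.

5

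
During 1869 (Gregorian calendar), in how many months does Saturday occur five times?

4

A month of length L has five Saturdays iff its first Saturday is on day ≤ L−28 (so day 1–3 in a 31-day month, 1–2 in a 30-day month, day 1 in a leap February).
Checking each month of 1869: Jan starts Fri (31d) ✓; Feb starts Mon (28d); Mar starts Mon (31d); Apr starts Thu (30d); May starts Sat (31d) ✓; Jun starts Tue (30d); Jul starts Thu (31d) ✓; Aug starts Sun (31d); Sep starts Wed (30d); Oct starts Fri (31d) ✓; Nov starts Mon (30d); Dec starts Wed (31d).
Five-Saturday months: January, May, July, October → 4.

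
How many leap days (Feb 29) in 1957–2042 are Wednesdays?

3

Leap years in 1957–2042: 21 of them.
Feb 29 weekday advances by 5 (mod 7) from one leap year to the next four years later (or differs when a century non-leap intervenes).
Leap-day weekdays: 1960:Mon 1964:Sat 1968:Thu 1972:Tue 1976:Sun 1980:Fri 1984:Wed✓ 1988:Mon 1992:Sat 1996:Thu 2000:Tue 2004:Sun 2008:Fri 2012:Wed✓ 2016:Mon 2020:Sat 2024:Thu 2028:Tue 2032:Sun 2036:Fri 2040:Wed✓
Wednesday: 1984, 2012, 2040 → 3.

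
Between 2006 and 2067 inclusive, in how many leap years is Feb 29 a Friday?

3

Leap years in 2006–2067: 15 of them.
Feb 29 weekday advances by 5 (mod 7) from one leap year to the next four years later (or differs when a century non-leap intervenes).
Leap-day weekdays: 2008:Fri✓ 2012:Wed 2016:Mon 2020:Sat 2024:Thu 2028:Tue 2032:Sun 2036:Fri✓ 2040:Wed 2044:Mon 2048:Sat 2052:Thu 2056:Tue 2060:Sun 2064:Fri✓
Friday: 2008, 2036, 2064 → 3.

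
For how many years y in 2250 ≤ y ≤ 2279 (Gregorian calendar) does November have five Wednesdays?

November has 30 days; it has five Wednesdays when Wednesday falls among the first (month-length − 28) days — i.e. when November 1 is one of Wednesday/Tuesday.
November 1 by year: 2250:Fri 2251:Sat 2252:Mon 2253:Tue✓ 2254:Wed✓ 2255:Thu 2256:Sat 2257:Sun 2258:Mon 2259:Tue✓ 2260:Thu 2261:Fri 2262:Sat 2263:Sun 2264:Tue✓ 2265:Wed✓ 2266:Thu 2267:Fri 2268:Sun 2269:Mon 2270:Tue✓ 2271:Wed✓ 2272:Fri 2273:Sat 2274:Sun 2275:Mon 2276:Wed✓ 2277:Thu 2278:Fri 2279:Sat
Years with five Wednesdays: 2253, 2254, 2259, 2264, 2265, 2270, 2271, 2276 → 8.

8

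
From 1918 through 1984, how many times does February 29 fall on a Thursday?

Leap years in 1918–1984: 17 of them.
Feb 29 weekday advances by 5 (mod 7) from one leap year to the next four years later (or differs when a century non-leap intervenes).
Leap-day weekdays: 1920:Sun 1924:Fri 1928:Wed 1932:Mon 1936:Sat 1940:Thu✓ 1944:Tue 1948:Sun 1952:Fri 1956:Wed 1960:Mon 1964:Sat 1968:Thu✓ 1972:Tue 1976:Sun 1980:Fri 1984:Wed
Thursday: 1940, 1968 → 2.

2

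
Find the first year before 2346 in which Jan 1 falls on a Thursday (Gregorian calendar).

Jan 1 advances by 2 weekdays after a leap year and by 1 after a common year.
2346: Jan 1 is Tuesday.
2345: Monday
2344: Saturday (leap)
2343: Friday
2342: Thursday
2342 begins on a Thursday

2342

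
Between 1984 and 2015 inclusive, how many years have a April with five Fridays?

April has 30 days; it has five Fridays when Friday falls among the first (month-length − 28) days — i.e. when April 1 is one of Friday/Thursday.
April 1 by year: 1984:Sun 1985:Mon 1986:Tue 1987:Wed 1988:Fri✓ 1989:Sat 1990:Sun 1991:Mon 1992:Wed 1993:Thu✓ 1994:Fri✓ 1995:Sat 1996:Mon 1997:Tue 1998:Wed 1999:Thu✓ 2000:Sat 2001:Sun 2002:Mon 2003:Tue 2004:Thu✓ 2005:Fri✓ 2006:Sat 2007:Sun 2008:Tue 2009:Wed 2010:Thu✓ 2011:Fri✓ 2012:Sun 2013:Mon 2014:Tue 2015:Wed
Years with five Fridays: 1988, 1993, 1994, 1999, 2004, 2005, 2010, 2011 → 8.

8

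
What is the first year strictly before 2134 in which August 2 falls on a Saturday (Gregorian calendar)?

2132

From one year to the next, a fixed date's weekday advances by 1, or by 2 when a Feb 29 lies between the two dates.
2134: August 2 is Monday.
2133: Sunday (−1)
2132: Saturday (−1)
August 2 falls on a Saturday in 2132.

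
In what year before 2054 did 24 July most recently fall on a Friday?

2048

From one year to the next, a fixed date's weekday advances by 1, or by 2 when a Feb 29 lies between the two dates.
2054: July 24 is Friday.
2053: Thursday (−1)
2052: Wednesday (−1)
2051: Monday (−2)
2050: Sunday (−1)
2049: Saturday (−1)
2048: Friday (−1)
24 July falls on a Friday in 2048.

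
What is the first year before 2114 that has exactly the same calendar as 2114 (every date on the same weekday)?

2103

Two years share a calendar iff Jan 1 falls on the same weekday and both are leap or both are common. 2114: Jan 1 is Monday, common year.
2113: Jan 1 Sunday, common
2112: Jan 1 Friday, leap
2111: Jan 1 Thursday, common
2110: Jan 1 Wednesday, common
2109: Jan 1 Tuesday, common
2108: Jan 1 Sunday, leap
2107: Jan 1 Saturday, common
2106: Jan 1 Friday, common
2105: Jan 1 Thursday, common
2104: Jan 1 Tuesday, leap
2103: Jan 1 Monday, common
2103 matches on both conditions.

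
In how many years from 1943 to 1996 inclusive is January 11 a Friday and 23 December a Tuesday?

Check each year's weekday for January 11 and 23 December:
  1943: Mon/Thu  1944: Tue/Sat  1945: Thu/Sun  1946: Fri/Mon  1947: Sat/Tue  1948: Sun/Thu  1949: Tue/Fri  1950: Wed/Sat  1951: Thu/Sun  1952: Fri/Tue ✓  1953: Sun/Wed  1954: Mon/Thu  1955: Tue/Fri  1956: Wed/Sun  …(26 more)…  1983: Tue/Fri  1984: Wed/Sun  1985: Fri/Mon  1986: Sat/Tue  1987: Sun/Wed  1988: Mon/Fri  1989: Wed/Sat  1990: Thu/Sun  1991: Fri/Mon  1992: Sat/Wed  1993: Mon/Thu  1994: Tue/Fri  1995: Wed/Sat  1996: Thu/Mon
Both conditions hold in: 1952, 1980 — 2.

2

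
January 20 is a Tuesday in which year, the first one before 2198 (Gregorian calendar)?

2195

From one year to the next, a fixed date's weekday advances by 1, or by 2 when a Feb 29 lies between the two dates.
2198: January 20 is Saturday.
2197: Friday (−1)
2196: Wednesday (−2)
2195: Tuesday (−1)
January 20 falls on a Tuesday in 2195.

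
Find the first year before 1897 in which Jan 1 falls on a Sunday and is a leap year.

1888

Jan 1 advances by 2 weekdays after a leap year and by 1 after a common year.
1897: Jan 1 is Friday.
1896: Wednesday (leap)
1895: Tuesday
1894: Monday
1893: Sunday
1892: Friday (leap)
1891: Thursday
1890: Wednesday
1889: Tuesday
1888: Sunday (leap)
1888 begins on a Sunday and is a leap year.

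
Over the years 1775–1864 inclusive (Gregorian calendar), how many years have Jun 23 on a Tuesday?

13

Track Jun 23's weekday year by year (advancing +1, or +2 across a Feb 29):
  1775: Fri  1776: Sun (+2)  1777: Mon (+1)  1778: Tue (+1) ✓  1779: Wed (+1)
  1780: Fri (+2)  1781: Sat (+1)  1782: Sun (+1)  1783: Mon (+1)  1784: Wed (+2)
  1785: Thu (+1)  1786: Fri (+1)  1787: Sat (+1)  1788: Mon (+2)  … (62 more years) …
  1851: Mon (+1)  1852: Wed (+2)  1853: Thu (+1)  1854: Fri (+1)  1855: Sat (+1)
  1856: Mon (+2)  1857: Tue (+1) ✓  1858: Wed (+1)  1859: Thu (+1)  1860: Sat (+2)
  1861: Sun (+1)  1862: Mon (+1)  1863: Tue (+1) ✓  1864: Thu (+2)
Tuesday years: 1778, 1789, 1795, 1801, 1807, 1812, 1818, 1829, 1835, 1840, 1846, 1857, 1863 — 13 in total.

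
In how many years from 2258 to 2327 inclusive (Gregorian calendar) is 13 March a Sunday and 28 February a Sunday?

Check each year's weekday for 13 March and 28 February:
  2258: Sat/Sun  2259: Sun/Mon  2260: Tue/Tue  2261: Wed/Thu  2262: Thu/Fri  2263: Fri/Sat  2264: Sun/Sun ✓  2265: Mon/Tue  2266: Tue/Wed  2267: Wed/Thu  2268: Fri/Fri  2269: Sat/Sun  2270: Sun/Mon  2271: Mon/Tue  …(42 more)…  2314: Fri/Sat  2315: Sat/Sun  2316: Mon/Mon  2317: Tue/Wed  2318: Wed/Thu  2319: Thu/Fri  2320: Sat/Sat  2321: Sun/Mon  2322: Mon/Tue  2323: Tue/Wed  2324: Thu/Thu  2325: Fri/Sat  2326: Sat/Sun  2327: Sun/Mon
Both conditions hold in: 2264, 2292, 2304 — 3.

3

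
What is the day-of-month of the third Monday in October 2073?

16

October 1, 2073 is a Sunday, so the first Monday is the 2nd.
The third Monday is 2 + 14 = 16.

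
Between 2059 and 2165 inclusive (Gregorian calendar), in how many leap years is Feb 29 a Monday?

Leap years in 2059–2165: 26 of them.
Feb 29 weekday advances by 5 (mod 7) from one leap year to the next four years later (or differs when a century non-leap intervenes).
Leap-day weekdays: 2060:Sun 2064:Fri 2068:Wed 2072:Mon✓ 2076:Sat 2080:Thu 2084:Tue 2088:Sun 2092:Fri 2096:Wed 2104:Fri 2108:Wed 2112:Mon✓ 2116:Sat 2120:Thu 2124:Tue 2128:Sun 2132:Fri 2136:Wed 2140:Mon✓ 2144:Sat 2148:Thu 2152:Tue 2156:Sun 2160:Fri 2164:Wed
Monday: 2072, 2112, 2140 → 3.

3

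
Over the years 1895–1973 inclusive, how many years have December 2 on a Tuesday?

10

Track December 2's weekday year by year (advancing +1, or +2 across a Feb 29):
  1895: Mon  1896: Wed (+2)  1897: Thu (+1)  1898: Fri (+1)  1899: Sat (+1)
  1900: Sun (+1)  1901: Mon (+1)  1902: Tue (+1) ✓  1903: Wed (+1)  1904: Fri (+2)
  1905: Sat (+1)  1906: Sun (+1)  1907: Mon (+1)  1908: Wed (+2)  … (51 more years) …
  1960: Fri (+2)  1961: Sat (+1)  1962: Sun (+1)  1963: Mon (+1)  1964: Wed (+2)
  1965: Thu (+1)  1966: Fri (+1)  1967: Sat (+1)  1968: Mon (+2)  1969: Tue (+1) ✓
  1970: Wed (+1)  1971: Thu (+1)  1972: Sat (+2)  1973: Sun (+1)
Tuesday years: 1902, 1913, 1919, 1924, 1930, 1941, 1947, 1952, 1958, 1969 — 10 in total.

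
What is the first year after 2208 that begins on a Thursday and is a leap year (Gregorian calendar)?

2224

Jan 1 advances by 2 weekdays after a leap year and by 1 after a common year.
2208: Jan 1 is Friday (leap).
2209: Sunday
2210: Monday
2211: Tuesday
2212: Wednesday (leap)
2213: Friday
2214: Saturday
2215: Sunday
2216: Monday (leap)
2217: Wednesday
2218: Thursday
2219: Friday
2220: Saturday (leap)
2221: Monday
2222: Tuesday
2223: Wednesday
2224: Thursday (leap)
2224 begins on a Thursday and is a leap year.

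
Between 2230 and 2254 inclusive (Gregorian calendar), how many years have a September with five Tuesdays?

6

September has 30 days; it has five Tuesdays when Tuesday falls among the first (month-length − 28) days — i.e. when September 1 is one of Tuesday/Monday.
September 1 by year: 2230:Wed 2231:Thu 2232:Sat 2233:Sun 2234:Mon✓ 2235:Tue✓ 2236:Thu 2237:Fri 2238:Sat 2239:Sun 2240:Tue✓ 2241:Wed 2242:Thu 2243:Fri 2244:Sun 2245:Mon✓ 2246:Tue✓ 2247:Wed 2248:Fri 2249:Sat 2250:Sun 2251:Mon✓ 2252:Wed 2253:Thu 2254:Fri
Years with five Tuesdays: 2234, 2235, 2240, 2245, 2246, 2251 → 6.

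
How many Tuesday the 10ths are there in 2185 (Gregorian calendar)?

Check the 10th of each month of 2185: Jan 10: Mon, Feb 10: Thu, Mar 10: Thu, Apr 10: Sun, May 10: Tue, Jun 10: Fri, Jul 10: Sun, Aug 10: Wed, Sep 10: Sat, Oct 10: Mon, Nov 10: Thu, Dec 10: Sat.
Tuesday occurs in May — 1 month.

1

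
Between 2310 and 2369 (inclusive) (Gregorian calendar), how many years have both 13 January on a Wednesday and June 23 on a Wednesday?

Check each year's weekday for 13 January and June 23:
  2310: Thu/Thu  2311: Fri/Fri  2312: Sat/Sun  2313: Mon/Mon  2314: Tue/Tue  2315: Wed/Wed ✓  2316: Thu/Fri  2317: Sat/Sat  2318: Sun/Sun  2319: Mon/Mon  2320: Tue/Wed  2321: Thu/Thu  2322: Fri/Fri  2323: Sat/Sat  …(32 more)…  2356: Fri/Sat  2357: Sun/Sun  2358: Mon/Mon  2359: Tue/Tue  2360: Wed/Thu  2361: Fri/Fri  2362: Sat/Sat  2363: Sun/Sun  2364: Mon/Tue  2365: Wed/Wed ✓  2366: Thu/Thu  2367: Fri/Fri  2368: Sat/Sun  2369: Mon/Mon
Both conditions hold in: 2315, 2326, 2337, 2343, 2354, 2365 — 6.

6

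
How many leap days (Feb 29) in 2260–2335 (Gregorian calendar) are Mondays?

Leap years in 2260–2335: 18 of them.
Feb 29 weekday advances by 5 (mod 7) from one leap year to the next four years later (or differs when a century non-leap intervenes).
Leap-day weekdays: 2260:Wed 2264:Mon✓ 2268:Sat 2272:Thu 2276:Tue 2280:Sun 2284:Fri 2288:Wed 2292:Mon✓ 2296:Sat 2304:Mon✓ 2308:Sat 2312:Thu 2316:Tue 2320:Sun 2324:Fri 2328:Wed 2332:Mon✓
Monday: 2264, 2292, 2304, 2332 → 4.

4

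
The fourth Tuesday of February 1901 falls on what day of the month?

February 1, 1901 is a Friday, so the first Tuesday is the 5th.
The fourth Tuesday is 5 + 21 = 26.

26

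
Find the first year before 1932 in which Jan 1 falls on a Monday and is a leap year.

Jan 1 advances by 2 weekdays after a leap year and by 1 after a common year.
1932: Jan 1 is Friday (leap).
1931: Thursday
1930: Wednesday
1929: Tuesday
1928: Sunday (leap)
1927: Saturday
1926: Friday
1925: Thursday
1924: Tuesday (leap)
1923: Monday
1922: Sunday
1921: Saturday
1920: Thursday (leap)
1919: Wednesday
1918: Tuesday
1917: Monday
1916: Saturday (leap)
1915: Friday
1914: Thursday
1913: Wednesday
1912: Monday (leap)
1912 begins on a Monday and is a leap year.

1912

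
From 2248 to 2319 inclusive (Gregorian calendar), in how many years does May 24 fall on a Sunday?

10

Track May 24's weekday year by year (advancing +1, or +2 across a Feb 29):
  2248: Wed  2249: Thu (+1)  2250: Fri (+1)  2251: Sat (+1)  2252: Mon (+2)
  2253: Tue (+1)  2254: Wed (+1)  2255: Thu (+1)  2256: Sat (+2)  2257: Sun (+1) ✓
  2258: Mon (+1)  2259: Tue (+1)  2260: Thu (+2)  2261: Fri (+1)  … (44 more years) …
  2306: Thu (+1)  2307: Fri (+1)  2308: Sun (+2) ✓  2309: Mon (+1)  2310: Tue (+1)
  2311: Wed (+1)  2312: Fri (+2)  2313: Sat (+1)  2314: Sun (+1) ✓  2315: Mon (+1)
  2316: Wed (+2)  2317: Thu (+1)  2318: Fri (+1)  2319: Sat (+1)
Sunday years: 2257, 2263, 2268, 2274, 2285, 2291, 2296, 2303, 2308, 2314 — 10 in total.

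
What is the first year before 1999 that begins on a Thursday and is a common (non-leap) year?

1998

Jan 1 advances by 2 weekdays after a leap year and by 1 after a common year.
1999: Jan 1 is Friday.
1998: Thursday
1998 begins on a Thursday and is a common year.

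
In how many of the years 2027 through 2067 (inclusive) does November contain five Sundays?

November has 30 days; it has five Sundays when Sunday falls among the first (month-length − 28) days — i.e. when November 1 is one of Sunday/Saturday.
November 1 by year: 2027:Mon 2028:Wed 2029:Thu 2030:Fri 2031:Sat✓ 2032:Mon 2033:Tue 2034:Wed 2035:Thu 2036:Sat✓ 2037:Sun✓ 2038:Mon 2039:Tue 2040:Thu 2041:Fri …(11 more)… 2053:Sat✓ 2054:Sun✓ 2055:Mon 2056:Wed 2057:Thu 2058:Fri 2059:Sat✓ 2060:Mon 2061:Tue 2062:Wed 2063:Thu 2064:Sat✓ 2065:Sun✓ 2066:Mon 2067:Tue
Years with five Sundays: 2031, 2036, 2037, 2042, 2043, 2048, 2053, 2054, 2059, 2064, 2065 → 11.

11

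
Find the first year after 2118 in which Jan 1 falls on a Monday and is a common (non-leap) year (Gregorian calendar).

2125

Jan 1 advances by 2 weekdays after a leap year and by 1 after a common year.
2118: Jan 1 is Saturday.
2119: Sunday
2120: Monday (leap)
2121: Wednesday
2122: Thursday
2123: Friday
2124: Saturday (leap)
2125: Monday
2125 begins on a Monday and is a common year.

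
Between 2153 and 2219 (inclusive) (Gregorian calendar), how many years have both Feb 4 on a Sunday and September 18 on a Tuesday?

Check each year's weekday for Feb 4 and September 18:
  2153: Sun/Tue ✓  2154: Mon/Wed  2155: Tue/Thu  2156: Wed/Sat  2157: Fri/Sun  2158: Sat/Mon  2159: Sun/Tue ✓  2160: Mon/Thu  2161: Wed/Fri  2162: Thu/Sat  2163: Fri/Sun  2164: Sat/Tue  2165: Mon/Wed  2166: Tue/Thu  …(39 more)…  2206: Tue/Thu  2207: Wed/Fri  2208: Thu/Sun  2209: Sat/Mon  2210: Sun/Tue ✓  2211: Mon/Wed  2212: Tue/Fri  2213: Thu/Sat  2214: Fri/Sun  2215: Sat/Mon  2216: Sun/Wed  2217: Tue/Thu  2218: Wed/Fri  2219: Thu/Sat
Both conditions hold in: 2153, 2159, 2170, 2181, 2187, 2198, 2210 — 7.

7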